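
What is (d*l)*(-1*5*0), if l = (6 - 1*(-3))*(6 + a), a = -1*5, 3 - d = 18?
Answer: 0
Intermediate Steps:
d = -15 (d = 3 - 1*18 = 3 - 18 = -15)
a = -5
l = 9 (l = (6 - 1*(-3))*(6 - 5) = (6 + 3)*1 = 9*1 = 9)
(d*l)*(-1*5*0) = (-15*9)*(-1*5*0) = -(-675)*0 = -135*0 = 0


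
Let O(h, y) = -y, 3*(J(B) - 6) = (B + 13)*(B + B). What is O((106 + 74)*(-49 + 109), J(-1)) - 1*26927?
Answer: -26925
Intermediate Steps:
J(B) = 6 + 2*B*(13 + B)/3 (J(B) = 6 + ((B + 13)*(B + B))/3 = 6 + ((13 + B)*(2*B))/3 = 6 + (2*B*(13 + B))/3 = 6 + 2*B*(13 + B)/3)
O((106 + 74)*(-49 + 109), J(-1)) - 1*26927 = -(6 + (⅔)*(-1)² + (26/3)*(-1)) - 1*26927 = -(6 + (⅔)*1 - 26/3) - 26927 = -(6 + ⅔ - 26/3) - 26927 = -1*(-2) - 26927 = 2 - 26927 = -26925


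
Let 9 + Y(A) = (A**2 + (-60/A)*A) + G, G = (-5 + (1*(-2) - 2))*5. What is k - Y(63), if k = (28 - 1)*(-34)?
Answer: -4773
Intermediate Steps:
G = -45 (G = (-5 + (-2 - 2))*5 = (-5 - 4)*5 = -9*5 = -45)
Y(A) = -114 + A**2 (Y(A) = -9 + ((A**2 + (-60/A)*A) - 45) = -9 + ((A**2 - 60) - 45) = -9 + ((-60 + A**2) - 45) = -9 + (-105 + A**2) = -114 + A**2)
k = -918 (k = 27*(-34) = -918)
k - Y(63) = -918 - (-114 + 63**2) = -918 - (-114 + 3969) = -918 - 1*3855 = -918 - 3855 = -4773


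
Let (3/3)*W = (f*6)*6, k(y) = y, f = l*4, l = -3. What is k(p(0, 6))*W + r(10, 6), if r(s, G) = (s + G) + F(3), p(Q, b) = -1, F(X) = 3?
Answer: 451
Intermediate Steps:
f = -12 (f = -3*4 = -12)
r(s, G) = 3 + G + s (r(s, G) = (s + G) + 3 = (G + s) + 3 = 3 + G + s)
W = -432 (W = -12*6*6 = -72*6 = -432)
k(p(0, 6))*W + r(10, 6) = -1*(-432) + (3 + 6 + 10) = 432 + 19 = 451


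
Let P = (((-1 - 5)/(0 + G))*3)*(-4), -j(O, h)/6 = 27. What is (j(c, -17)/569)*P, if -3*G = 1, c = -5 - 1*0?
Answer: 34992/569 ≈ 61.497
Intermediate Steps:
c = -5 (c = -5 + 0 = -5)
j(O, h) = -162 (j(O, h) = -6*27 = -162)
G = -⅓ (G = -⅓*1 = -⅓ ≈ -0.33333)
P = -216 (P = (((-1 - 5)/(0 - ⅓))*3)*(-4) = (-6/(-⅓)*3)*(-4) = (-6*(-3)*3)*(-4) = (18*3)*(-4) = 54*(-4) = -216)
(j(c, -17)/569)*P = -162/569*(-216) = 34992/569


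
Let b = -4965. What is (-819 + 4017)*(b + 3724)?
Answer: -3968718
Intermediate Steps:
(-819 + 4017)*(b + 3724) = (-819 + 4017)*(-4965 + 3724) = 3198*(-1241) = -3968718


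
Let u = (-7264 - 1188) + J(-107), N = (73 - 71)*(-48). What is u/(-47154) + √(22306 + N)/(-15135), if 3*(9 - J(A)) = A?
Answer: 12611/70731 - √22210/15135 ≈ 0.16845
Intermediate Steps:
N = -96 (N = 2*(-48) = -96)
J(A) = 9 - A/3
u = -25222/3 (u = (-7264 - 1188) + (9 - ⅓*(-107)) = -8452 + (9 + 107/3) = -8452 + 134/3 = -25222/3 ≈ -8407.3)
u/(-47154) + √(22306 + N)/(-15135) = -25222/3/(-47154) + √(22306 - 96)/(-15135) = -25222/3*(-1/47154) + √22210*(-1/15135) = 12611/70731 - √22210/15135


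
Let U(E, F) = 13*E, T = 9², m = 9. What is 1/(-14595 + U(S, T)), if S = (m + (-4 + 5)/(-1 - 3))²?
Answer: -16/217595 ≈ -7.3531e-5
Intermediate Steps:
T = 81
S = 1225/16 (S = (9 + (-4 + 5)/(-1 - 3))² = (9 + 1/(-4))² = (9 + 1*(-¼))² = (9 - ¼)² = (35/4)² = 1225/16 ≈ 76.563)
1/(-14595 + U(S, T)) = 1/(-14595 + 13*(1225/16)) = 1/(-14595 + 15925/16) = 1/(-217595/16) = -16/217595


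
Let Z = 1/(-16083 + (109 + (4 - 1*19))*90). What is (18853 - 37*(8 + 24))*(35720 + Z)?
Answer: 4811154893971/7623 ≈ 6.3114e+8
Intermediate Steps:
Z = -1/7623 (Z = 1/(-16083 + (109 + (4 - 19))*90) = 1/(-16083 + (109 - 15)*90) = 1/(-16083 + 94*90) = 1/(-16083 + 8460) = 1/(-7623) = -1/7623 ≈ -0.00013118)
(18853 - 37*(8 + 24))*(35720 + Z) = (18853 - 37*(8 + 24))*(35720 - 1/7623) = (18853 - 37*32)*(272293559/7623) = (18853 - 1184)*(272293559/7623) = 17669*(272293559/7623) = 4811154893971/7623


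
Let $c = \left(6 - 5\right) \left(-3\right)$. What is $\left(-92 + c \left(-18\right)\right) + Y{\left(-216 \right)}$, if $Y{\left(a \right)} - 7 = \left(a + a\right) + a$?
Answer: $-679$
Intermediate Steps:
$Y{\left(a \right)} = 7 + 3 a$ ($Y{\left(a \right)} = 7 + \left(\left(a + a\right) + a\right) = 7 + \left(2 a + a\right) = 7 + 3 a$)
$c = -3$ ($c = 1 \left(-3\right) = -3$)
$\left(-92 + c \left(-18\right)\right) + Y{\left(-216 \right)} = \left(-92 - -54\right) + \left(7 + 3 \left(-216\right)\right) = \left(-92 + 54\right) + \left(7 - 648\right) = -38 - 641 = -679$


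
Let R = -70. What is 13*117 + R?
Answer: 1451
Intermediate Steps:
13*117 + R = 13*117 - 70 = 1521 - 70 = 1451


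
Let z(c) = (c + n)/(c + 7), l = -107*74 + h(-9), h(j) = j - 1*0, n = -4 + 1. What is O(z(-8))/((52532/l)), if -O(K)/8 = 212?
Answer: 3361048/13133 ≈ 255.92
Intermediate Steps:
n = -3
h(j) = j (h(j) = j + 0 = j)
l = -7927 (l = -107*74 - 9 = -7918 - 9 = -7927)
z(c) = (-3 + c)/(7 + c) (z(c) = (c - 3)/(c + 7) = (-3 + c)/(7 + c))
O(K) = -1696 (O(K) = -8*212 = -1696)
O(z(-8))/((52532/l)) = -1696/(52532/(-7927)) = -1696/(52532*(-1/7927)) = -1696/(-52532/7927) = -1696*(-7927/52532) = 3361048/13133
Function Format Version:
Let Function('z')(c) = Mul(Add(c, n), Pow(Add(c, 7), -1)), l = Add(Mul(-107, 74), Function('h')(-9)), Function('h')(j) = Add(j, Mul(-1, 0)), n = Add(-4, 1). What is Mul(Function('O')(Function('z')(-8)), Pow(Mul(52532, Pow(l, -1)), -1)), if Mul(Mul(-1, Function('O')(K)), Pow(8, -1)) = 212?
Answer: Rational(3361048, 13133) ≈ 255.92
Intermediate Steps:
n = -3
Function('h')(j) = j (Function('h')(j) = Add(j, 0) = j)
l = -7927 (l = Add(Mul(-107, 74), -9) = Add(-7918, -9) = -7927)
Function('z')(c) = Mul(Pow(Add(7, c), -1), Add(-3, c)) (Function('z')(c) = Mul(Add(c, -3), Pow(Add(c, 7), -1)) = Mul(Add(-3, c), Pow(Add(7, c), -1)) = Mul(Pow(Add(7, c), -1), Add(-3, c)))
Function('O')(K) = -1696 (Function('O')(K) = Mul(-8, 212) = -1696)
Mul(Function('O')(Function('z')(-8)), Pow(Mul(52532, Pow(l, -1)), -1)) = Mul(-1696, Pow(Mul(52532, Pow(-7927, -1)), -1)) = Mul(-1696, Pow(Mul(52532, Rational(-1, 7927)), -1)) = Mul(-1696, Pow(Rational(-52532, 7927), -1)) = Mul(-1696, Rational(-7927, 52532)) = Rational(3361048, 13133)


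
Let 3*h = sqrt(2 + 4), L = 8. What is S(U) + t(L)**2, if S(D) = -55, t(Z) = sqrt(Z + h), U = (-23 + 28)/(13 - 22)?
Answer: -47 + sqrt(6)/3 ≈ -46.183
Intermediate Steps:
U = -5/9 (U = 5/(-9) = 5*(-1/9) = -5/9 ≈ -0.55556)
h = sqrt(6)/3 (h = sqrt(2 + 4)/3 = sqrt(6)/3 ≈ 0.81650)
t(Z) = sqrt(Z + sqrt(6)/3)
S(U) + t(L)**2 = -55 + (sqrt(3*sqrt(6) + 9*8)/3)**2 = -55 + (sqrt(3*sqrt(6) + 72)/3)**2 = -55 + (sqrt(72 + 3*sqrt(6))/3)**2 = -55 + (8 + sqrt(6)/3) = -47 + sqrt(6)/3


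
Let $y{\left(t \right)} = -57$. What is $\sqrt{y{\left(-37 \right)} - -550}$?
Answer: $\sqrt{493} \approx 22.204$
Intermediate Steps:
$\sqrt{y{\left(-37 \right)} - -550} = \sqrt{-57 - -550} = \sqrt{-57 + \left(-1276 + 1826\right)} = \sqrt{-57 + 550} = \sqrt{493}$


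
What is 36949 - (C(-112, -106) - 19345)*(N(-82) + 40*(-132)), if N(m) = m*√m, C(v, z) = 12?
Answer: -102041291 - 1585306*I*√82 ≈ -1.0204e+8 - 1.4356e+7*I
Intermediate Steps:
N(m) = m^(3/2)
36949 - (C(-112, -106) - 19345)*(N(-82) + 40*(-132)) = 36949 - (12 - 19345)*((-82)^(3/2) + 40*(-132)) = 36949 - (-19333)*(-82*I*√82 - 5280) = 36949 - (-19333)*(-5280 - 82*I*√82) = 36949 - (102078240 + 1585306*I*√82) = 36949 + (-102078240 - 1585306*I*√82) = -102041291 - 1585306*I*√82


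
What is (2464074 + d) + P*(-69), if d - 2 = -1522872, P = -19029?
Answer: 2254205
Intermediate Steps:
d = -1522870 (d = 2 - 1522872 = -1522870)
(2464074 + d) + P*(-69) = (2464074 - 1522870) - 19029*(-69) = 941204 + 1313001 = 2254205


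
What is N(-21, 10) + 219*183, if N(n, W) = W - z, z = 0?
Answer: 40087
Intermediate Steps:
N(n, W) = W (N(n, W) = W - 1*0 = W + 0 = W)
N(-21, 10) + 219*183 = 10 + 219*183 = 10 + 40077 = 40087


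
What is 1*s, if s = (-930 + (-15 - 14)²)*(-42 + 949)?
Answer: -80723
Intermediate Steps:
s = -80723 (s = (-930 + (-29)²)*907 = (-930 + 841)*907 = -89*907 = -80723)
1*s = 1*(-80723) = -80723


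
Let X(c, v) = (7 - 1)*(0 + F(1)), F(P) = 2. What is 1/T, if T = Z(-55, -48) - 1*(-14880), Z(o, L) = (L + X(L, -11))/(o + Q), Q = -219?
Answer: 137/2038578 ≈ 6.7204e-5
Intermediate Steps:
X(c, v) = 12 (X(c, v) = (7 - 1)*(0 + 2) = 6*2 = 12)
Z(o, L) = (12 + L)/(-219 + o) (Z(o, L) = (L + 12)/(o - 219) = (12 + L)/(-219 + o))
T = 2038578/137 (T = (12 - 48)/(-219 - 55) - 1*(-14880) = -36/(-274) + 14880 = -1/274*(-36) + 14880 = 18/137 + 14880 = 2038578/137 ≈ 14880.)
1/T = 1/(2038578/137) = 137/2038578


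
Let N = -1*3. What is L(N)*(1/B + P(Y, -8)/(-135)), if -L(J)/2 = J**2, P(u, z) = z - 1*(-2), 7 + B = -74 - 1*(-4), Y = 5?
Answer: -218/385 ≈ -0.56623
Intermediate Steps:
B = -77 (B = -7 + (-74 - 1*(-4)) = -7 + (-74 + 4) = -7 - 70 = -77)
N = -3
P(u, z) = 2 + z (P(u, z) = z + 2 = 2 + z)
L(J) = -2*J**2
L(N)*(1/B + P(Y, -8)/(-135)) = (-2*(-3)**2)*(1/(-77) + (2 - 8)/(-135)) = (-2*9)*(-1/77 - 6*(-1/135)) = -18*(-1/77 + 2/45) = -18*109/3465 = -218/385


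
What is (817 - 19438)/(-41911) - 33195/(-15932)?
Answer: 1687905417/667726052 ≈ 2.5278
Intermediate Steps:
(817 - 19438)/(-41911) - 33195/(-15932) = -18621*(-1/41911) - 33195*(-1/15932) = 18621/41911 + 33195/15932 = 1687905417/667726052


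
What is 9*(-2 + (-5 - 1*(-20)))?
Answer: 117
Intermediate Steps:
9*(-2 + (-5 - 1*(-20))) = 9*(-2 + (-5 + 20)) = 9*(-2 + 15) = 9*13 = 117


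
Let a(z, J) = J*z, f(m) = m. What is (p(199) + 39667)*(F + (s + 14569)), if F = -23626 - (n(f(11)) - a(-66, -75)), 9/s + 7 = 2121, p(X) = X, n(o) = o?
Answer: -173525595319/1057 ≈ -1.6417e+8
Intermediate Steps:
s = 9/2114 (s = 9/(-7 + 2121) = 9/2114 ≈ 0.0042573)
F = -18687 (F = -23626 - (11 - (-75)*(-66)) = -23626 - (11 - 1*4950) = -23626 - (11 - 4950) = -23626 - 1*(-4939) = -23626 + 4939 = -18687)
(p(199) + 39667)*(F + (s + 14569)) = (199 + 39667)*(-18687 + (9/2114 + 14569)) = 39866*(-18687 + 30798875/2114) = 39866*(-8705443/2114) = -173525595319/1057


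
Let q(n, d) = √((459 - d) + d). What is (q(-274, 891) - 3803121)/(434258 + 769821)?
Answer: -3803121/1204079 + 3*√51/1204079 ≈ -3.1585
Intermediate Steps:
q(n, d) = 3*√51 (q(n, d) = √459 = 3*√51)
(q(-274, 891) - 3803121)/(434258 + 769821) = (3*√51 - 3803121)/(434258 + 769821) = (-3803121 + 3*√51)/1204079 = (-3803121 + 3*√51)*(1/1204079) = -3803121/1204079 + 3*√51/1204079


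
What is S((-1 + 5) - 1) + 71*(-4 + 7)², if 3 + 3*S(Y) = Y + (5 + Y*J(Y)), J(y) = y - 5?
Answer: 1916/3 ≈ 638.67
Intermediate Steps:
J(y) = -5 + y
S(Y) = ⅔ + Y/3 + Y*(-5 + Y)/3 (S(Y) = -1 + (Y + (5 + Y*(-5 + Y)))/3 = -1 + (5 + Y + Y*(-5 + Y))/3 = -1 + (5/3 + Y/3 + Y*(-5 + Y)/3) = ⅔ + Y/3 + Y*(-5 + Y)/3)
S((-1 + 5) - 1) + 71*(-4 + 7)² = (⅔ + ((-1 + 5) - 1)/3 + ((-1 + 5) - 1)*(-5 + ((-1 + 5) - 1))/3) + 71*(-4 + 7)² = (⅔ + (4 - 1)/3 + (4 - 1)*(-5 + (4 - 1))/3) + 71*3² = (⅔ + (⅓)*3 + (⅓)*3*(-5 + 3)) + 71*9 = (⅔ + 1 + (⅓)*3*(-2)) + 639 = (⅔ + 1 - 2) + 639 = -⅓ + 639 = 1916/3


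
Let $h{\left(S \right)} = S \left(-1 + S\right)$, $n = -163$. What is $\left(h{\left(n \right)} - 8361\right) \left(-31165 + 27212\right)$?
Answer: $-72620563$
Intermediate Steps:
$\left(h{\left(n \right)} - 8361\right) \left(-31165 + 27212\right) = \left(- 163 \left(-1 - 163\right) - 8361\right) \left(-31165 + 27212\right) = \left(\left(-163\right) \left(-164\right) - 8361\right) \left(-3953\right) = \left(26732 - 8361\right) \left(-3953\right) = 18371 \left(-3953\right) = -72620563$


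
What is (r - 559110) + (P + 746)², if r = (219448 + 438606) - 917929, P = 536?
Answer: 824539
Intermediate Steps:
r = -259875 (r = 658054 - 917929 = -259875)
(r - 559110) + (P + 746)² = (-259875 - 559110) + (536 + 746)² = -818985 + 1282² = -818985 + 1643524 = 824539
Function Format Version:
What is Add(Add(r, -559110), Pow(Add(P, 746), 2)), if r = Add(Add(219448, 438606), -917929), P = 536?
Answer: 824539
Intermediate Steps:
r = -259875 (r = Add(658054, -917929) = -259875)
Add(Add(r, -559110), Pow(Add(P, 746), 2)) = Add(Add(-259875, -559110), Pow(Add(536, 746), 2)) = Add(-818985, Pow(1282, 2)) = Add(-818985, 1643524) = 824539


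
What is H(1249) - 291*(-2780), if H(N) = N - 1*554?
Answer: 809675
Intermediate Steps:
H(N) = -554 + N (H(N) = N - 554 = -554 + N)
H(1249) - 291*(-2780) = (-554 + 1249) - 291*(-2780) = 695 - 1*(-808980) = 695 + 808980 = 809675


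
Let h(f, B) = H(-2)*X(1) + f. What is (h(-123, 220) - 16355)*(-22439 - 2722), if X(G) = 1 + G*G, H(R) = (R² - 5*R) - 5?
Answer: 414150060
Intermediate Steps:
H(R) = -5 + R² - 5*R
X(G) = 1 + G²
h(f, B) = 18 + f (h(f, B) = (-5 + (-2)² - 5*(-2))*(1 + 1²) + f = (-5 + 4 + 10)*(1 + 1) + f = 9*2 + f = 18 + f)
(h(-123, 220) - 16355)*(-22439 - 2722) = ((18 - 123) - 16355)*(-22439 - 2722) = (-105 - 16355)*(-25161) = -16460*(-25161) = 414150060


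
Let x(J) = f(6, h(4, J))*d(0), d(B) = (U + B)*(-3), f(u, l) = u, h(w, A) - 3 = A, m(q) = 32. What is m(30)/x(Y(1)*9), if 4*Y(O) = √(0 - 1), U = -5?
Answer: 16/45 ≈ 0.35556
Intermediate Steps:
h(w, A) = 3 + A
d(B) = 15 - 3*B (d(B) = (-5 + B)*(-3) = 15 - 3*B)
Y(O) = I/4 (Y(O) = √(0 - 1)/4 = √(-1)/4 = I/4)
x(J) = 90 (x(J) = 6*(15 - 3*0) = 6*(15 + 0) = 6*15 = 90)
m(30)/x(Y(1)*9) = 32/90 = 32*(1/90) = 16/45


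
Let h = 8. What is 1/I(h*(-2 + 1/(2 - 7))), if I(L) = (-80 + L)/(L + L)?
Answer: 22/61 ≈ 0.36066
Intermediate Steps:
I(L) = (-80 + L)/(2*L) (I(L) = (-80 + L)/((2*L)) = (-80 + L)*(1/(2*L)) = (-80 + L)/(2*L))
1/I(h*(-2 + 1/(2 - 7))) = 1/((-80 + 8*(-2 + 1/(2 - 7)))/(2*((8*(-2 + 1/(2 - 7)))))) = 1/((-80 + 8*(-2 + 1/(-5)))/(2*((8*(-2 + 1/(-5)))))) = 1/((-80 + 8*(-2 - ⅕))/(2*((8*(-2 - ⅕))))) = 1/((-80 + 8*(-11/5))/(2*((8*(-11/5))))) = 1/((-80 - 88/5)/(2*(-88/5))) = 1/((½)*(-5/88)*(-488/5)) = 1/(61/22) = 22/61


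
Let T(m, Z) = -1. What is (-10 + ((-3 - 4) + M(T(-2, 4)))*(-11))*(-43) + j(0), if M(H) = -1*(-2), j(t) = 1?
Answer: -1934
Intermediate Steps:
M(H) = 2
(-10 + ((-3 - 4) + M(T(-2, 4)))*(-11))*(-43) + j(0) = (-10 + ((-3 - 4) + 2)*(-11))*(-43) + 1 = (-10 + (-7 + 2)*(-11))*(-43) + 1 = (-10 - 5*(-11))*(-43) + 1 = (-10 + 55)*(-43) + 1 = 45*(-43) + 1 = -1935 + 1 = -1934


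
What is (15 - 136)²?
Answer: 14641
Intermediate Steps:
(15 - 136)² = (-121)² = 14641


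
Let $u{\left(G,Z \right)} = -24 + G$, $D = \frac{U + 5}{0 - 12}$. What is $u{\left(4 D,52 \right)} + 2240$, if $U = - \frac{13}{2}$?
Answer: $\frac{4433}{2} \approx 2216.5$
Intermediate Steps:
$U = - \frac{13}{2}$ ($U = \left(-13\right) \frac{1}{2} = - \frac{13}{2} \approx -6.5$)
$D = \frac{1}{8}$ ($D = \frac{- \frac{13}{2} + 5}{0 - 12} = - \frac{3}{2 \left(-12\right)} = \left(- \frac{3}{2}\right) \left(- \frac{1}{12}\right) = \frac{1}{8} \approx 0.125$)
$u{\left(4 D,52 \right)} + 2240 = \left(-24 + 4 \cdot \frac{1}{8}\right) + 2240 = \left(-24 + \frac{1}{2}\right) + 2240 = - \frac{47}{2} + 2240 = \frac{4433}{2}$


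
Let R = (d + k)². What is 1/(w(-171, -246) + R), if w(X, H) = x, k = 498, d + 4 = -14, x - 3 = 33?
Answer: 1/230436 ≈ 4.3396e-6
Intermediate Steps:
x = 36 (x = 3 + 33 = 36)
d = -18 (d = -4 - 14 = -18)
w(X, H) = 36
R = 230400 (R = (-18 + 498)² = 480² = 230400)
1/(w(-171, -246) + R) = 1/(36 + 230400) = 1/230436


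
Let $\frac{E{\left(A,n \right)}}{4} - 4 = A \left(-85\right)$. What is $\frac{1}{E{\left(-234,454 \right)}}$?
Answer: $\frac{1}{79576} \approx 1.2567 \cdot 10^{-5}$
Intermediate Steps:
$E{\left(A,n \right)} = 16 - 340 A$ ($E{\left(A,n \right)} = 16 + 4 A \left(-85\right) = 16 + 4 \left(- 85 A\right) = 16 - 340 A$)
$\frac{1}{E{\left(-234,454 \right)}} = \frac{1}{16 - -79560} = \frac{1}{16 + 79560} = \frac{1}{79576}$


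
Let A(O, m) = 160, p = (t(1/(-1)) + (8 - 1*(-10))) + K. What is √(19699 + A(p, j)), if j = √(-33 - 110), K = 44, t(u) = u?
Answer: √19859 ≈ 140.92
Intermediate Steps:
j = I*√143 (j = √(-143) = I*√143 ≈ 11.958*I)
p = 61 (p = (1/(-1) + (8 - 1*(-10))) + 44 = (-1 + (8 + 10)) + 44 = (-1 + 18) + 44 = 17 + 44 = 61)
√(19699 + A(p, j)) = √(19699 + 160) = √19859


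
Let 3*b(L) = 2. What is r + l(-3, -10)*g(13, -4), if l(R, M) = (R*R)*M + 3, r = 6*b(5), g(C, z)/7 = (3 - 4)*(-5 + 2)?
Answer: -1823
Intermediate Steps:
b(L) = ⅔ (b(L) = (⅓)*2 = ⅔)
g(C, z) = 21 (g(C, z) = 7*((3 - 4)*(-5 + 2)) = 7*(-1*(-3)) = 7*3 = 21)
r = 4 (r = 6*(⅔) = 4)
l(R, M) = 3 + M*R² (l(R, M) = R²*M + 3 = M*R² + 3 = 3 + M*R²)
r + l(-3, -10)*g(13, -4) = 4 + (3 - 10*(-3)²)*21 = 4 + (3 - 10*9)*21 = 4 + (3 - 90)*21 = 4 - 87*21 = 4 - 1827 = -1823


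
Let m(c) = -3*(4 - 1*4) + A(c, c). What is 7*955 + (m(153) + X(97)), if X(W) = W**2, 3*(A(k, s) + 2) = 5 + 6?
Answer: 48287/3 ≈ 16096.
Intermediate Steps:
A(k, s) = 5/3 (A(k, s) = -2 + (5 + 6)/3 = -2 + (1/3)*11 = -2 + 11/3 = 5/3)
m(c) = 5/3 (m(c) = -3*(4 - 1*4) + 5/3 = -3*(4 - 4) + 5/3 = -3*0 + 5/3 = 0 + 5/3 = 5/3)
7*955 + (m(153) + X(97)) = 7*955 + (5/3 + 97**2) = 6685 + (5/3 + 9409) = 6685 + 28232/3 = 48287/3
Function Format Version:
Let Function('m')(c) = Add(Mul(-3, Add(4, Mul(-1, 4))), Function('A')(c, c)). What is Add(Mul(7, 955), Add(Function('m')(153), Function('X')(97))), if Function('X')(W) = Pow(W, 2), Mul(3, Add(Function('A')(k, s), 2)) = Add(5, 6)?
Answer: Rational(48287, 3) ≈ 16096.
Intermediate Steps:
Function('A')(k, s) = Rational(5, 3) (Function('A')(k, s) = Add(-2, Mul(Rational(1, 3), Add(5, 6))) = Add(-2, Mul(Rational(1, 3), 11)) = Add(-2, Rational(11, 3)) = Rational(5, 3))
Function('m')(c) = Rational(5, 3) (Function('m')(c) = Add(Mul(-3, Add(4, Mul(-1, 4))), Rational(5, 3)) = Add(Mul(-3, Add(4, -4)), Rational(5, 3)) = Add(Mul(-3, 0), Rational(5, 3)) = Add(0, Rational(5, 3)) = Rational(5, 3))
Add(Mul(7, 955), Add(Function('m')(153), Function('X')(97))) = Add(Mul(7, 955), Add(Rational(5, 3), Pow(97, 2))) = Add(6685, Add(Rational(5, 3), 9409)) = Add(6685, Rational(28232, 3)) = Rational(48287, 3)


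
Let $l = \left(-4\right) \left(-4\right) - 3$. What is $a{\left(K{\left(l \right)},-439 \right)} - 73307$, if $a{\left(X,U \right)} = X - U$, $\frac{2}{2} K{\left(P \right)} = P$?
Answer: $-72855$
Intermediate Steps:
$l = 13$ ($l = 16 - 3 = 13$)
$K{\left(P \right)} = P$
$a{\left(K{\left(l \right)},-439 \right)} - 73307 = \left(13 - -439\right) - 73307 = \left(13 + 439\right) - 73307 = 452 - 73307 = -72855$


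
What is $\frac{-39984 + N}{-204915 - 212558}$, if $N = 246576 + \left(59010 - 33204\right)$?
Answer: $- \frac{232398}{417473} \approx -0.55668$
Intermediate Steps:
$N = 272382$ ($N = 246576 + \left(59010 - 33204\right) = 246576 + 25806 = 272382$)
$\frac{-39984 + N}{-204915 - 212558} = \frac{-39984 + 272382}{-204915 - 212558} = \frac{232398}{-417473} = 232398 \left(- \frac{1}{417473}\right) = - \frac{232398}{417473}$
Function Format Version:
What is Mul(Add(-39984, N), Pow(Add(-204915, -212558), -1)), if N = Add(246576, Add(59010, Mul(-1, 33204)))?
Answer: Rational(-232398, 417473) ≈ -0.55668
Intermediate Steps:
N = 272382 (N = Add(246576, Add(59010, -33204)) = Add(246576, 25806) = 272382)
Mul(Add(-39984, N), Pow(Add(-204915, -212558), -1)) = Mul(Add(-39984, 272382), Pow(Add(-204915, -212558), -1)) = Mul(232398, Pow(-417473, -1)) = Mul(232398, Rational(-1, 417473)) = Rational(-232398, 417473)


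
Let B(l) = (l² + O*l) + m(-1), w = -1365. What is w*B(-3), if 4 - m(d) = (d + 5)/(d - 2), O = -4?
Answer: -35945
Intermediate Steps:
m(d) = 4 - (5 + d)/(-2 + d) (m(d) = 4 - (d + 5)/(d - 2) = 4 - (5 + d)/(-2 + d))
B(l) = 16/3 + l² - 4*l (B(l) = (l² - 4*l) + (-13 + 3*(-1))/(-2 - 1) = (l² - 4*l) + (-13 - 3)/(-3) = (l² - 4*l) - ⅓*(-16) = (l² - 4*l) + 16/3 = 16/3 + l² - 4*l)
w*B(-3) = -1365*(16/3 + (-3)² - 4*(-3)) = -1365*(16/3 + 9 + 12) = -1365*79/3 = -35945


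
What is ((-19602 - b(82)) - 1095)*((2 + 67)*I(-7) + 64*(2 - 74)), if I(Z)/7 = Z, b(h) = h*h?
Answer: 219066369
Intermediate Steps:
b(h) = h²
I(Z) = 7*Z
((-19602 - b(82)) - 1095)*((2 + 67)*I(-7) + 64*(2 - 74)) = ((-19602 - 1*82²) - 1095)*((2 + 67)*(7*(-7)) + 64*(2 - 74)) = ((-19602 - 1*6724) - 1095)*(69*(-49) + 64*(-72)) = ((-19602 - 6724) - 1095)*(-3381 - 4608) = (-26326 - 1095)*(-7989) = -27421*(-7989) = 219066369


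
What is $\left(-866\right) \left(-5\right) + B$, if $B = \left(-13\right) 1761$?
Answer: $-18563$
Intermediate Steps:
$B = -22893$
$\left(-866\right) \left(-5\right) + B = \left(-866\right) \left(-5\right) - 22893 = 4330 - 22893 = -18563$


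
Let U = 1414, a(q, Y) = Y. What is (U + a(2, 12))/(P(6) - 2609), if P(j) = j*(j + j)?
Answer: -1426/2537 ≈ -0.56208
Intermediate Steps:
P(j) = 2*j**2 (P(j) = j*(2*j) = 2*j**2)
(U + a(2, 12))/(P(6) - 2609) = (1414 + 12)/(2*6**2 - 2609) = 1426/(2*36 - 2609) = 1426/(72 - 2609) = 1426/(-2537) = 1426*(-1/2537) = -1426/2537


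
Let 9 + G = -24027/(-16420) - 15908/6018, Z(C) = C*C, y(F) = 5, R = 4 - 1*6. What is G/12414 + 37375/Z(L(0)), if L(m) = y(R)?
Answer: 916955027497943/613348180920 ≈ 1495.0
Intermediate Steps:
R = -2 (R = 4 - 6 = -2)
L(m) = 5
Z(C) = C**2
G = -502977457/49407780 (G = -9 + (-24027/(-16420) - 15908/6018) = -9 + (-24027*(-1/16420) - 15908*1/6018) = -9 + (24027/16420 - 7954/3009) = -9 - 58307437/49407780 = -502977457/49407780 ≈ -10.180)
G/12414 + 37375/Z(L(0)) = -502977457/49407780/12414 + 37375/(5**2) = -502977457/49407780*1/12414 + 37375/25 = -502977457/613348180920 + 37375*(1/25) = -502977457/613348180920 + 1495 = 916955027497943/613348180920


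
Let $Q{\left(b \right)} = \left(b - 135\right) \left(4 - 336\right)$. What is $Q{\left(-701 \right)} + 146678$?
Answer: $424230$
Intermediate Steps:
$Q{\left(b \right)} = 44820 - 332 b$ ($Q{\left(b \right)} = \left(-135 + b\right) \left(-332\right) = 44820 - 332 b$)
$Q{\left(-701 \right)} + 146678 = \left(44820 - -232732\right) + 146678 = \left(44820 + 232732\right) + 146678 = 277552 + 146678 = 424230$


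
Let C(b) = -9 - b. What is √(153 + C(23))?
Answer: 11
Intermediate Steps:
√(153 + C(23)) = √(153 + (-9 - 1*23)) = √(153 + (-9 - 23)) = √(153 - 32) = √121 = 11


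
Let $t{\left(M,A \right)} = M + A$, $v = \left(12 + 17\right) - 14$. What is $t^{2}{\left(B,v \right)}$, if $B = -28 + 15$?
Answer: $4$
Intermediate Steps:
$B = -13$
$v = 15$ ($v = 29 - 14 = 15$)
$t{\left(M,A \right)} = A + M$
$t^{2}{\left(B,v \right)} = \left(15 - 13\right)^{2} = 2^{2} = 4$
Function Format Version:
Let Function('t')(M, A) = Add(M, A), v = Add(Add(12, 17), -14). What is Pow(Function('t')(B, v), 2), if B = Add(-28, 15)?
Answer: 4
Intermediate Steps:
B = -13
v = 15 (v = Add(29, -14) = 15)
Function('t')(M, A) = Add(A, M)
Pow(Function('t')(B, v), 2) = Pow(Add(15, -13), 2) = Pow(2, 2) = 4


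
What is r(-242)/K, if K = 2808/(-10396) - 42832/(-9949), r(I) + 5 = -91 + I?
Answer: -4369909219/52168085 ≈ -83.766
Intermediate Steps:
r(I) = -96 + I (r(I) = -5 + (-91 + I) = -96 + I)
K = 104336170/25857451 (K = 2808*(-1/10396) - 42832*(-1/9949) = -702/2599 + 42832/9949 = 104336170/25857451 ≈ 4.0350)
r(-242)/K = (-96 - 242)/(104336170/25857451) = -338*25857451/104336170 = -4369909219/52168085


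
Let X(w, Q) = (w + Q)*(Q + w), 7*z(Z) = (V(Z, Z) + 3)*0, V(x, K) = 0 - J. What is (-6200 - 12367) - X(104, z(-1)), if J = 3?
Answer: -29383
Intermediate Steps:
V(x, K) = -3 (V(x, K) = 0 - 1*3 = 0 - 3 = -3)
z(Z) = 0 (z(Z) = ((-3 + 3)*0)/7 = (0*0)/7 = (1/7)*0 = 0)
X(w, Q) = (Q + w)**2 (X(w, Q) = (Q + w)*(Q + w) = (Q + w)**2)
(-6200 - 12367) - X(104, z(-1)) = (-6200 - 12367) - (0 + 104)**2 = -18567 - 1*104**2 = -18567 - 1*10816 = -18567 - 10816 = -29383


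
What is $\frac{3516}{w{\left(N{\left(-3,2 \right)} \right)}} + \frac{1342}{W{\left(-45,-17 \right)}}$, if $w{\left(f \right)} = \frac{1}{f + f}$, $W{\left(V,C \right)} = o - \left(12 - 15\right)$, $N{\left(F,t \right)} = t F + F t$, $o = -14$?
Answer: $-84506$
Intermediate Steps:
$N{\left(F,t \right)} = 2 F t$ ($N{\left(F,t \right)} = F t + F t = 2 F t$)
$W{\left(V,C \right)} = -11$ ($W{\left(V,C \right)} = -14 - \left(12 - 15\right) = -14 - -3 = -14 + 3 = -11$)
$w{\left(f \right)} = \frac{1}{2 f}$
$\frac{3516}{w{\left(N{\left(-3,2 \right)} \right)}} + \frac{1342}{W{\left(-45,-17 \right)}} = \frac{3516}{\frac{1}{2} \frac{1}{2 \left(-3\right) 2}} + \frac{1342}{-11} = \frac{3516}{\frac{1}{2} \frac{1}{-12}} + 1342 \left(- \frac{1}{11}\right) = \frac{3516}{\frac{1}{2} \left(- \frac{1}{12}\right)} - 122 = \frac{3516}{- \frac{1}{24}} - 122 = 3516 \left(-24\right) - 122 = -84384 - 122 = -84506$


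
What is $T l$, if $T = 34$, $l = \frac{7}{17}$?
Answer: $14$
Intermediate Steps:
$l = \frac{7}{17}$ ($l = 7 \cdot \frac{1}{17} = \frac{7}{17} \approx 0.41176$)
$T l = 34 \cdot \frac{7}{17} = 14$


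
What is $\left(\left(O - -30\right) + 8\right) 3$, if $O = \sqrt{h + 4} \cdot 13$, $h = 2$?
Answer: $114 + 39 \sqrt{6} \approx 209.53$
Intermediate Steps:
$O = 13 \sqrt{6}$ ($O = \sqrt{2 + 4} \cdot 13 = \sqrt{6} \cdot 13 = 13 \sqrt{6} \approx 31.843$)
$\left(\left(O - -30\right) + 8\right) 3 = \left(\left(13 \sqrt{6} - -30\right) + 8\right) 3 = \left(\left(13 \sqrt{6} + 30\right) + 8\right) 3 = \left(\left(30 + 13 \sqrt{6}\right) + 8\right) 3 = \left(38 + 13 \sqrt{6}\right) 3 = 114 + 39 \sqrt{6}$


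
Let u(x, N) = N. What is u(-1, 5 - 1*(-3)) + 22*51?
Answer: 1130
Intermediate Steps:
u(-1, 5 - 1*(-3)) + 22*51 = (5 - 1*(-3)) + 22*51 = (5 + 3) + 1122 = 8 + 1122 = 1130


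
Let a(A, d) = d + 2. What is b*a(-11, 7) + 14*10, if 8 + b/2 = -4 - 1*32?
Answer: -652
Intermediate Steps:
a(A, d) = 2 + d
b = -88 (b = -16 + 2*(-4 - 1*32) = -16 + 2*(-4 - 32) = -16 + 2*(-36) = -16 - 72 = -88)
b*a(-11, 7) + 14*10 = -88*(2 + 7) + 14*10 = -88*9 + 140 = -792 + 140 = -652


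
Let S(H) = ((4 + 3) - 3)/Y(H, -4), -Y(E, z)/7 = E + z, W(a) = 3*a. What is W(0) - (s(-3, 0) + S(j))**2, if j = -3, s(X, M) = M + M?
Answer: -16/2401 ≈ -0.0066639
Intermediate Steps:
s(X, M) = 2*M
Y(E, z) = -7*E - 7*z (Y(E, z) = -7*(E + z) = -7*E - 7*z)
S(H) = 4/(28 - 7*H) (S(H) = ((4 + 3) - 3)/(-7*H - 7*(-4)) = (7 - 3)/(-7*H + 28) = 4/(28 - 7*H))
W(0) - (s(-3, 0) + S(j))**2 = 3*0 - (2*0 - 4/(-28 + 7*(-3)))**2 = 0 - (0 - 4/(-28 - 21))**2 = 0 - (0 - 4/(-49))**2 = 0 - (0 - 4*(-1/49))**2 = 0 - (0 + 4/49)**2 = 0 - (4/49)**2 = 0 - 1*16/2401 = 0 - 16/2401 = -16/2401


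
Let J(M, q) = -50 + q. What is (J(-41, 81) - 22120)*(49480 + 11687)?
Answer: -1351117863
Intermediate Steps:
(J(-41, 81) - 22120)*(49480 + 11687) = ((-50 + 81) - 22120)*(49480 + 11687) = (31 - 22120)*61167 = -22089*61167 = -1351117863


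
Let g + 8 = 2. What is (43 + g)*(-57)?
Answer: -2109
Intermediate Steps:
g = -6 (g = -8 + 2 = -6)
(43 + g)*(-57) = (43 - 6)*(-57) = 37*(-57) = -2109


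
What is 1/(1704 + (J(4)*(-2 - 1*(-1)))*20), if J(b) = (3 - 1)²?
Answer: 1/1624 ≈ 0.00061576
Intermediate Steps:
J(b) = 4 (J(b) = 2² = 4)
1/(1704 + (J(4)*(-2 - 1*(-1)))*20) = 1/(1704 + (4*(-2 - 1*(-1)))*20) = 1/(1704 + (4*(-2 + 1))*20) = 1/(1704 + (4*(-1))*20) = 1/(1704 - 4*20) = 1/(1704 - 80) = 1/1624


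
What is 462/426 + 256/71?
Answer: 333/71 ≈ 4.6901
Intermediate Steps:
462/426 + 256/71 = 462*(1/426) + 256*(1/71) = 77/71 + 256/71 = 333/71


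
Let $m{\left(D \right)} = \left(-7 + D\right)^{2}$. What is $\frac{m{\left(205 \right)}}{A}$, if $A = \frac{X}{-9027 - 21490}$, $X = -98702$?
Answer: $\frac{598194234}{49351} \approx 12121.0$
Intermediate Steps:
$A = \frac{98702}{30517}$ ($A = - \frac{98702}{-9027 - 21490} = - \frac{98702}{-30517} = \left(-98702\right) \left(- \frac{1}{30517}\right) = \frac{98702}{30517} \approx 3.2343$)
$\frac{m{\left(205 \right)}}{A} = \frac{\left(-7 + 205\right)^{2}}{\frac{98702}{30517}} = 198^{2} \cdot \frac{30517}{98702} = 39204 \cdot \frac{30517}{98702} = \frac{598194234}{49351}$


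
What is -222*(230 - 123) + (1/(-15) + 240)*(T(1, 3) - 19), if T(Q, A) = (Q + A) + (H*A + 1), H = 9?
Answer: -309523/15 ≈ -20635.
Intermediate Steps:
T(Q, A) = 1 + Q + 10*A (T(Q, A) = (Q + A) + (9*A + 1) = (A + Q) + (1 + 9*A) = 1 + Q + 10*A)
-222*(230 - 123) + (1/(-15) + 240)*(T(1, 3) - 19) = -222*(230 - 123) + (1/(-15) + 240)*((1 + 1 + 10*3) - 19) = -222*107 + (-1/15 + 240)*((1 + 1 + 30) - 19) = -23754 + 3599*(32 - 19)/15 = -23754 + (3599/15)*13 = -23754 + 46787/15 = -309523/15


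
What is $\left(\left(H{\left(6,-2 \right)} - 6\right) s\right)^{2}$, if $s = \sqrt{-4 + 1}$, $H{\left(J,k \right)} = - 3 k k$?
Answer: $-972$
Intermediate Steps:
$H{\left(J,k \right)} = - 3 k^{2}$
$s = i \sqrt{3}$ ($s = \sqrt{-3} = i \sqrt{3} \approx 1.732 i$)
$\left(\left(H{\left(6,-2 \right)} - 6\right) s\right)^{2} = \left(\left(- 3 \left(-2\right)^{2} - 6\right) i \sqrt{3}\right)^{2} = \left(\left(\left(-3\right) 4 - 6\right) i \sqrt{3}\right)^{2} = \left(\left(-12 - 6\right) i \sqrt{3}\right)^{2} = \left(- 18 i \sqrt{3}\right)^{2} = -972$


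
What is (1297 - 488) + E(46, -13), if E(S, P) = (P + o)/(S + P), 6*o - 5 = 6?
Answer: 160115/198 ≈ 808.66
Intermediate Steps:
o = 11/6 (o = ⅚ + (⅙)*6 = ⅚ + 1 = 11/6 ≈ 1.8333)
E(S, P) = (11/6 + P)/(P + S) (E(S, P) = (P + 11/6)/(S + P) = (11/6 + P)/(P + S))
(1297 - 488) + E(46, -13) = (1297 - 488) + (11/6 - 13)/(-13 + 46) = 809 - 67/6/33 = 809 + (1/33)*(-67/6) = 809 - 67/198 = 160115/198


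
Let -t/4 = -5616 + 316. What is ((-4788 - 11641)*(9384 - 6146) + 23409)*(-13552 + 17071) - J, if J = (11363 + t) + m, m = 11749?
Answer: -187118269979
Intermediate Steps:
t = 21200 (t = -4*(-5616 + 316) = -4*(-5300) = 21200)
J = 44312 (J = (11363 + 21200) + 11749 = 32563 + 11749 = 44312)
((-4788 - 11641)*(9384 - 6146) + 23409)*(-13552 + 17071) - J = ((-4788 - 11641)*(9384 - 6146) + 23409)*(-13552 + 17071) - 1*44312 = (-16429*3238 + 23409)*3519 - 44312 = (-53197102 + 23409)*3519 - 44312 = -53173693*3519 - 44312 = -187118225667 - 44312 = -187118269979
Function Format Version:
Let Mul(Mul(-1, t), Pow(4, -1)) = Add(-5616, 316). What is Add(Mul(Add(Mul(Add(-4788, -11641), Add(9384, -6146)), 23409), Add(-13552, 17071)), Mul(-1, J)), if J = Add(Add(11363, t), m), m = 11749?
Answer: -187118269979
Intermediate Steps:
t = 21200 (t = Mul(-4, Add(-5616, 316)) = Mul(-4, -5300) = 21200)
J = 44312 (J = Add(Add(11363, 21200), 11749) = Add(32563, 11749) = 44312)
Add(Mul(Add(Mul(Add(-4788, -11641), Add(9384, -6146)), 23409), Add(-13552, 17071)), Mul(-1, J)) = Add(Mul(Add(Mul(Add(-4788, -11641), Add(9384, -6146)), 23409), Add(-13552, 17071)), Mul(-1, 44312)) = Add(Mul(Add(Mul(-16429, 3238), 23409), 3519), -44312) = Add(Mul(Add(-53197102, 23409), 3519), -44312) = Add(Mul(-53173693, 3519), -44312) = Add(-187118225667, -44312) = -187118269979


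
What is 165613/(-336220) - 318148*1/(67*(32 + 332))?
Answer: -27751672601/2049933340 ≈ -13.538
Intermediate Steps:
165613/(-336220) - 318148*1/(67*(32 + 332)) = 165613*(-1/336220) - 318148/(364*67) = -165613/336220 - 318148/24388 = -165613/336220 - 318148*1/24388 = -165613/336220 - 79537/6097 = -27751672601/2049933340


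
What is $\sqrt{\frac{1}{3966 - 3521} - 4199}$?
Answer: $\frac{i \sqrt{831506530}}{445} \approx 64.8 i$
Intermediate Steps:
$\sqrt{\frac{1}{3966 - 3521} - 4199} = \sqrt{\frac{1}{445} - 4199} = \sqrt{- \frac{1868554}{445}} = \frac{i \sqrt{831506530}}{445}$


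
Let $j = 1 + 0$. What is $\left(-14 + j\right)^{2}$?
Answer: $169$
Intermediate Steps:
$j = 1$
$\left(-14 + j\right)^{2} = \left(-14 + 1\right)^{2} = \left(-13\right)^{2} = 169$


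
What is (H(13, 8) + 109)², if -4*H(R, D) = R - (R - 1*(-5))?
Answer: 194481/16 ≈ 12155.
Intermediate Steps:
H(R, D) = 5/4 (H(R, D) = -(R - (R - 1*(-5)))/4 = -(R - (R + 5))/4 = -(R - (5 + R))/4 = -(R + (-5 - R))/4 = -¼*(-5) = 5/4)
(H(13, 8) + 109)² = (5/4 + 109)² = (441/4)² = 194481/16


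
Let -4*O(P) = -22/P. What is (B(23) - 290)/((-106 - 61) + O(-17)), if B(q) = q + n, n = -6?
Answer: 9282/5689 ≈ 1.6316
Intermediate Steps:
O(P) = 11/(2*P) (O(P) = -(-11)/(2*P) = 11/(2*P))
B(q) = -6 + q (B(q) = q - 6 = -6 + q)
(B(23) - 290)/((-106 - 61) + O(-17)) = ((-6 + 23) - 290)/((-106 - 61) + (11/2)/(-17)) = (17 - 290)/(-167 + (11/2)*(-1/17)) = -273/(-167 - 11/34) = -273/(-5689/34) = -273*(-34/5689) = 9282/5689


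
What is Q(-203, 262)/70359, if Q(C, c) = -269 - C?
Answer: -22/23453 ≈ -0.00093805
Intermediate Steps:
Q(-203, 262)/70359 = (-269 - 1*(-203))/70359 = (-269 + 203)*(1/70359) = -66*1/70359 = -22/23453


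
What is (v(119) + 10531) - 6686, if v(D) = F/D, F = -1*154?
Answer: 65343/17 ≈ 3843.7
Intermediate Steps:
F = -154
v(D) = -154/D
(v(119) + 10531) - 6686 = (-154/119 + 10531) - 6686 = (-154*1/119 + 10531) - 6686 = (-22/17 + 10531) - 6686 = 179005/17 - 6686 = 65343/17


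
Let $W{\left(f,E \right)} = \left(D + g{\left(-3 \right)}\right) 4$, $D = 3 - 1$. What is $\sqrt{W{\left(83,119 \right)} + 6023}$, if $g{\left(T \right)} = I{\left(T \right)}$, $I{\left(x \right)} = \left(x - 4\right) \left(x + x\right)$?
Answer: $\sqrt{6199} \approx 78.734$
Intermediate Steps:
$I{\left(x \right)} = 2 x \left(-4 + x\right)$ ($I{\left(x \right)} = \left(-4 + x\right) 2 x = 2 x \left(-4 + x\right)$)
$g{\left(T \right)} = 2 T \left(-4 + T\right)$
$D = 2$
$W{\left(f,E \right)} = 176$ ($W{\left(f,E \right)} = \left(2 + 2 \left(-3\right) \left(-4 - 3\right)\right) 4 = \left(2 + 2 \left(-3\right) \left(-7\right)\right) 4 = \left(2 + 42\right) 4 = 44 \cdot 4 = 176$)
$\sqrt{W{\left(83,119 \right)} + 6023} = \sqrt{176 + 6023} = \sqrt{6199}$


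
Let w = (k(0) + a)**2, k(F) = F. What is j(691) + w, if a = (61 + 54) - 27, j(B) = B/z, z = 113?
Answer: 875763/113 ≈ 7750.1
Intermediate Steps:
j(B) = B/113
a = 88 (a = 115 - 27 = 88)
w = 7744 (w = (0 + 88)**2 = 88**2 = 7744)
j(691) + w = (1/113)*691 + 7744 = 691/113 + 7744 = 875763/113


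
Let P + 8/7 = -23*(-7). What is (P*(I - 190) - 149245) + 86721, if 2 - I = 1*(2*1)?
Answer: -650278/7 ≈ -92897.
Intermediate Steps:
P = 1119/7 (P = -8/7 - 23*(-7) = -8/7 + 161 = 1119/7 ≈ 159.86)
I = 0 (I = 2 - 2*1 = 2 - 2 = 0)
(P*(I - 190) - 149245) + 86721 = (1119*(0 - 190)/7 - 149245) + 86721 = ((1119/7)*(-190) - 149245) + 86721 = (-212610/7 - 149245) + 86721 = -1257325/7 + 86721 = -650278/7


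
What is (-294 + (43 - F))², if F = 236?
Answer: 237169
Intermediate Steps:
(-294 + (43 - F))² = (-294 + (43 - 1*236))² = (-294 + (43 - 236))² = (-294 - 193)² = (-487)² = 237169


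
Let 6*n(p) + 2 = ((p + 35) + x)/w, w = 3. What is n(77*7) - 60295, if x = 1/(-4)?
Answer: -1446323/24 ≈ -60263.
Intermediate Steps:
x = -¼ ≈ -0.25000
n(p) = 115/72 + p/18 (n(p) = -⅓ + (((p + 35) - ¼)/3)/6 = -⅓ + (((35 + p) - ¼)*(⅓))/6 = -⅓ + ((139/4 + p)*(⅓))/6 = -⅓ + (139/12 + p/3)/6 = -⅓ + (139/72 + p/18) = 115/72 + p/18)
n(77*7) - 60295 = (115/72 + (77*7)/18) - 60295 = (115/72 + (1/18)*539) - 60295 = (115/72 + 539/18) - 60295 = 757/24 - 60295 = -1446323/24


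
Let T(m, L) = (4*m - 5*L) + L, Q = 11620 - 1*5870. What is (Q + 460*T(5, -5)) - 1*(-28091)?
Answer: 52241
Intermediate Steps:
Q = 5750 (Q = 11620 - 5870 = 5750)
T(m, L) = -4*L + 4*m (T(m, L) = (-5*L + 4*m) + L = -4*L + 4*m)
(Q + 460*T(5, -5)) - 1*(-28091) = (5750 + 460*(-4*(-5) + 4*5)) - 1*(-28091) = (5750 + 460*(20 + 20)) + 28091 = (5750 + 460*40) + 28091 = (5750 + 18400) + 28091 = 24150 + 28091 = 52241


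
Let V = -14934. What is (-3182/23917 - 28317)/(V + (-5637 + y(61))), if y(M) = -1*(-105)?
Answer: 677260871/489485322 ≈ 1.3836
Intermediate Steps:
y(M) = 105
(-3182/23917 - 28317)/(V + (-5637 + y(61))) = (-3182/23917 - 28317)/(-14934 + (-5637 + 105)) = (-3182*1/23917 - 28317)/(-14934 - 5532) = (-3182/23917 - 28317)/(-20466) = -677260871/23917*(-1/20466) = 677260871/489485322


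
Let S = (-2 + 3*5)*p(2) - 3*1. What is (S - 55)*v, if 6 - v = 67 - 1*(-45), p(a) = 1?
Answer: 4770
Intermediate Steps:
v = -106 (v = 6 - (67 - 1*(-45)) = 6 - (67 + 45) = 6 - 1*112 = 6 - 112 = -106)
S = 10 (S = (-2 + 3*5)*1 - 3*1 = (-2 + 15)*1 - 3 = 13*1 - 3 = 13 - 3 = 10)
(S - 55)*v = (10 - 55)*(-106) = -45*(-106) = 4770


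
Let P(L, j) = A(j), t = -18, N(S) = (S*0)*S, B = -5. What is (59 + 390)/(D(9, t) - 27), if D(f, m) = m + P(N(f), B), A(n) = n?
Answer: -449/50 ≈ -8.9800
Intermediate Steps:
N(S) = 0 (N(S) = 0*S = 0)
P(L, j) = j
D(f, m) = -5 + m (D(f, m) = m - 5 = -5 + m)
(59 + 390)/(D(9, t) - 27) = (59 + 390)/((-5 - 18) - 27) = 449/(-23 - 27) = 449/(-50) = 449*(-1/50) = -449/50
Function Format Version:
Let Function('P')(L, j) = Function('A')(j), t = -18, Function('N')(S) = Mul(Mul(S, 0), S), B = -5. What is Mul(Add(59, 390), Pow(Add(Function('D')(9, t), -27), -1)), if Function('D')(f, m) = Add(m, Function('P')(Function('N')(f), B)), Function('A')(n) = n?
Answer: Rational(-449, 50) ≈ -8.9800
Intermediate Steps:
Function('N')(S) = 0 (Function('N')(S) = Mul(0, S) = 0)
Function('P')(L, j) = j
Function('D')(f, m) = Add(-5, m) (Function('D')(f, m) = Add(m, -5) = Add(-5, m))
Mul(Add(59, 390), Pow(Add(Function('D')(9, t), -27), -1)) = Mul(Add(59, 390), Pow(Add(Add(-5, -18), -27), -1)) = Mul(449, Pow(Add(-23, -27), -1)) = Mul(449, Pow(-50, -1)) = Mul(449, Rational(-1, 50)) = Rational(-449, 50)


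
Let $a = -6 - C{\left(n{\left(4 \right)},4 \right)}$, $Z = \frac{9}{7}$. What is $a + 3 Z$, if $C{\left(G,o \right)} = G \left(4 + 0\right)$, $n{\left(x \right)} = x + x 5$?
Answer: $- \frac{687}{7} \approx -98.143$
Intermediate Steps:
$Z = \frac{9}{7}$ ($Z = 9 \cdot \frac{1}{7} = \frac{9}{7} \approx 1.2857$)
$n{\left(x \right)} = 6 x$ ($n{\left(x \right)} = x + 5 x = 6 x$)
$C{\left(G,o \right)} = 4 G$ ($C{\left(G,o \right)} = G 4 = 4 G$)
$a = -102$ ($a = -6 - 4 \cdot 6 \cdot 4 = -6 - 4 \cdot 24 = -6 - 96 = -102$)
$a + 3 Z = -102 + 3 \cdot \frac{9}{7} = -102 + \frac{27}{7} = - \frac{687}{7}$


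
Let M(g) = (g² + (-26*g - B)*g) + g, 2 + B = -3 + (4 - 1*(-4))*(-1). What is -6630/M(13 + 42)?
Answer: 1326/14971 ≈ 0.088571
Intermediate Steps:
B = -13 (B = -2 + (-3 + (4 - 1*(-4))*(-1)) = -2 + (-3 + (4 + 4)*(-1)) = -2 + (-3 + 8*(-1)) = -2 + (-3 - 8) = -2 - 11 = -13)
M(g) = g + g² + g*(13 - 26*g) (M(g) = (g² + (-26*g - 1*(-13))*g) + g = (g² + (-26*g + 13)*g) + g = (g² + (13 - 26*g)*g) + g = (g² + g*(13 - 26*g)) + g = g + g² + g*(13 - 26*g))
-6630/M(13 + 42) = -6630*1/((13 + 42)*(14 - 25*(13 + 42))) = -6630*1/(55*(14 - 25*55)) = -6630*1/(55*(14 - 1375)) = -6630/(55*(-1361)) = -6630/(-74855) = -6630*(-1/74855) = 1326/14971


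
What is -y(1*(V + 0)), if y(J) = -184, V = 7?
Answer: 184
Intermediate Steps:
-y(1*(V + 0)) = -1*(-184) = 184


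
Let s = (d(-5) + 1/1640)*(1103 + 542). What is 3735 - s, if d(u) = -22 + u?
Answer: 15792871/328 ≈ 48149.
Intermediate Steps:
s = -14567791/328 (s = ((-22 - 5) + 1/1640)*(1103 + 542) = (-27 + 1/1640)*1645 = -44279/1640*1645 = -14567791/328 ≈ -44414.)
3735 - s = 3735 - 1*(-14567791/328) = 3735 + 14567791/328 = 15792871/328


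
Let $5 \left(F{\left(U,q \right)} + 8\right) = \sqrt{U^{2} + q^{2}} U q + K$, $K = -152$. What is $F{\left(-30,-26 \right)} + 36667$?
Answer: $\frac{183143}{5} + 312 \sqrt{394} \approx 42822.0$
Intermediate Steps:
$F{\left(U,q \right)} = - \frac{192}{5} + \frac{U q \sqrt{U^{2} + q^{2}}}{5}$ ($F{\left(U,q \right)} = -8 + \frac{\sqrt{U^{2} + q^{2}} U q - 152}{5} = -8 + \frac{U \sqrt{U^{2} + q^{2}} q - 152}{5} = -8 + \frac{U q \sqrt{U^{2} + q^{2}} - 152}{5} = -8 + \frac{-152 + U q \sqrt{U^{2} + q^{2}}}{5} = -8 + \left(- \frac{152}{5} + \frac{U q \sqrt{U^{2} + q^{2}}}{5}\right) = - \frac{192}{5} + \frac{U q \sqrt{U^{2} + q^{2}}}{5}$)
$F{\left(-30,-26 \right)} + 36667 = \left(- \frac{192}{5} + \frac{1}{5} \left(-30\right) \left(-26\right) \sqrt{\left(-30\right)^{2} + \left(-26\right)^{2}}\right) + 36667 = \left(- \frac{192}{5} + \frac{1}{5} \left(-30\right) \left(-26\right) \sqrt{900 + 676}\right) + 36667 = \left(- \frac{192}{5} + \frac{1}{5} \left(-30\right) \left(-26\right) \sqrt{1576}\right) + 36667 = \left(- \frac{192}{5} + \frac{1}{5} \left(-30\right) \left(-26\right) 2 \sqrt{394}\right) + 36667 = \left(- \frac{192}{5} + 312 \sqrt{394}\right) + 36667 = \frac{183143}{5} + 312 \sqrt{394}$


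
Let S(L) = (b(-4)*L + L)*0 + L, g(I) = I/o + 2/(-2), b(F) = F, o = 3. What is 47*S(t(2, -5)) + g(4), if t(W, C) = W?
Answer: 283/3 ≈ 94.333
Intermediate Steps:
g(I) = -1 + I/3 (g(I) = I/3 + 2/(-2) = I*(⅓) + 2*(-½) = I/3 - 1 = -1 + I/3)
S(L) = L (S(L) = (-4*L + L)*0 + L = -3*L*0 + L = 0 + L = L)
47*S(t(2, -5)) + g(4) = 47*2 + (-1 + (⅓)*4) = 94 + (-1 + 4/3) = 94 + ⅓ = 283/3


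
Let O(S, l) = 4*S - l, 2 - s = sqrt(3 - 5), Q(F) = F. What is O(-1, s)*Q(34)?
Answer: -204 + 34*I*sqrt(2) ≈ -204.0 + 48.083*I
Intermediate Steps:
s = 2 - I*sqrt(2) (s = 2 - sqrt(3 - 5) = 2 - sqrt(-2) = 2 - I*sqrt(2) ≈ 2.0 - 1.4142*I)
O(S, l) = -l + 4*S
O(-1, s)*Q(34) = (-(2 - I*sqrt(2)) + 4*(-1))*34 = ((-2 + I*sqrt(2)) - 4)*34 = (-6 + I*sqrt(2))*34 = -204 + 34*I*sqrt(2)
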